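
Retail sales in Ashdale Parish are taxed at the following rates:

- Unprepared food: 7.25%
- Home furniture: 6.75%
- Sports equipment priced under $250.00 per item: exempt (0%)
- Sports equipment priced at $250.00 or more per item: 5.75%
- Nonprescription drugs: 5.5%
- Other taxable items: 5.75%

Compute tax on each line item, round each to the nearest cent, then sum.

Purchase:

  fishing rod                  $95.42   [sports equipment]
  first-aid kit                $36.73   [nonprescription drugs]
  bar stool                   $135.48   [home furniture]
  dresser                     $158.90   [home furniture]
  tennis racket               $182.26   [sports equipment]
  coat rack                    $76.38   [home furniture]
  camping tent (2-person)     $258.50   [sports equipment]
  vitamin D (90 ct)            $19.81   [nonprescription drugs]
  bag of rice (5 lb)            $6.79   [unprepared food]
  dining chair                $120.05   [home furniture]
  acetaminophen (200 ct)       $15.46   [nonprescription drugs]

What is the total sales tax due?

Fishing rod $95.42: sports equipment, under $250.00 → 0% → $0.00
First-aid kit $36.73: nonprescription drugs → 5.5% → $2.02
Bar stool $135.48: home furniture → 6.75% → $9.14
Dresser $158.90: home furniture → 6.75% → $10.73
Tennis racket $182.26: sports equipment, under $250.00 → 0% → $0.00
Coat rack $76.38: home furniture → 6.75% → $5.16
Camping tent (2-person) $258.50: sports equipment, $250.00 or more → 5.75% → $14.86
Vitamin D (90 ct) $19.81: nonprescription drugs → 5.5% → $1.09
Bag of rice (5 lb) $6.79: unprepared food → 7.25% → $0.49
Dining chair $120.05: home furniture → 6.75% → $8.10
Acetaminophen (200 ct) $15.46: nonprescription drugs → 5.5% → $0.85
Total tax = $2.02 + $9.14 + $10.73 + $5.16 + $14.86 + $1.09 + $0.49 + $8.10 + $0.85 = $52.44

$52.44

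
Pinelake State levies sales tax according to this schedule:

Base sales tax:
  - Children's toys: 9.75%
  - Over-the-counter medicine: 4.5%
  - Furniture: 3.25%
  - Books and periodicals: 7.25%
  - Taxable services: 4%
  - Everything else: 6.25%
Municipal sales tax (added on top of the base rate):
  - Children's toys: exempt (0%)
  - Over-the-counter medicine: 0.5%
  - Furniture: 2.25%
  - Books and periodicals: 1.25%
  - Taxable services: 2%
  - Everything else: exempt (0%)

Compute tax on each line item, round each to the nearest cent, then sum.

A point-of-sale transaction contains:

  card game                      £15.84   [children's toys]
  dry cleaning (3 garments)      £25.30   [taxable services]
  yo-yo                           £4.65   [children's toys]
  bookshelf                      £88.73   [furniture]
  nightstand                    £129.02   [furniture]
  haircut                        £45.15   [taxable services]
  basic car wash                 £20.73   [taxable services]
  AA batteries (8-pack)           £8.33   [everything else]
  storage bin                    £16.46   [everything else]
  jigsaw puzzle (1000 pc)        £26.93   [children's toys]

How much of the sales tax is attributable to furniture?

Bookshelf £88.73: furniture → 3.25% + 2.25% municipal = 5.5% → £4.88
Nightstand £129.02: furniture → 3.25% + 2.25% municipal = 5.5% → £7.10
Tax on furniture = £4.88 + £7.10 = £11.98

£11.98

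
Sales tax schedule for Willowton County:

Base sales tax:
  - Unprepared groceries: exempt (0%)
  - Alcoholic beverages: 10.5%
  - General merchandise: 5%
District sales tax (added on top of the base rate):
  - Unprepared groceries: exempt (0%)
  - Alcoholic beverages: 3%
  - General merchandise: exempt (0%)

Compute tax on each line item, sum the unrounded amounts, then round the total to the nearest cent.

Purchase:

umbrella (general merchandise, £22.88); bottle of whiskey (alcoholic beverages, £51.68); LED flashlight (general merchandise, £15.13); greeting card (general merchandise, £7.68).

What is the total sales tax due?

Umbrella £22.88: general merchandise → 5% + 0% district = 5% → £1.144
Bottle of whiskey £51.68: alcoholic beverages → 10.5% + 3% district = 13.5% → £6.9768
LED flashlight £15.13: general merchandise → 5% + 0% district = 5% → £0.7565
Greeting card £7.68: general merchandise → 5% + 0% district = 5% → £0.384
Unrounded tax sum = £9.2613 → £9.26

£9.26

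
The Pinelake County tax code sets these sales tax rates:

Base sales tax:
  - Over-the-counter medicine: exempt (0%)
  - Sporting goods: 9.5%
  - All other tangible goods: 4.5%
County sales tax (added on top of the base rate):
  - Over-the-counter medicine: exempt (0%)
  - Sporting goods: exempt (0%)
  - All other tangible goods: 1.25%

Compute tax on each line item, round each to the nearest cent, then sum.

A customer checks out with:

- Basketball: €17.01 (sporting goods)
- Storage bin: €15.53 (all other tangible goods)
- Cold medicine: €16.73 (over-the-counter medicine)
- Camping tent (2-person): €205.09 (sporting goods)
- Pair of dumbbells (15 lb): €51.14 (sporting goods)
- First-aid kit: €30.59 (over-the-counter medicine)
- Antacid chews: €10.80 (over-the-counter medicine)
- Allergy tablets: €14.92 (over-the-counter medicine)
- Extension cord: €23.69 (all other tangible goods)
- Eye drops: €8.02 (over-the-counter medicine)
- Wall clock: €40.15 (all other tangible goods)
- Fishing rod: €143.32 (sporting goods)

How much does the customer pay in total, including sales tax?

€621.13

Basketball €17.01: sporting goods → 9.5% + 0% county = 9.5% → €1.62
Storage bin €15.53: all other tangible goods → 4.5% + 1.25% county = 5.75% → €0.89
Cold medicine €16.73: over-the-counter medicine → 0% + 0% county = 0% → €0.00
Camping tent (2-person) €205.09: sporting goods → 9.5% + 0% county = 9.5% → €19.48
Pair of dumbbells (15 lb) €51.14: sporting goods → 9.5% + 0% county = 9.5% → €4.86
First-aid kit €30.59: over-the-counter medicine → 0% + 0% county = 0% → €0.00
Antacid chews €10.80: over-the-counter medicine → 0% + 0% county = 0% → €0.00
Allergy tablets €14.92: over-the-counter medicine → 0% + 0% county = 0% → €0.00
Extension cord €23.69: all other tangible goods → 4.5% + 1.25% county = 5.75% → €1.36
Eye drops €8.02: over-the-counter medicine → 0% + 0% county = 0% → €0.00
Wall clock €40.15: all other tangible goods → 4.5% + 1.25% county = 5.75% → €2.31
Fishing rod €143.32: sporting goods → 9.5% + 0% county = 9.5% → €13.62
Subtotal = €576.99; tax = €44.14; total due = €621.13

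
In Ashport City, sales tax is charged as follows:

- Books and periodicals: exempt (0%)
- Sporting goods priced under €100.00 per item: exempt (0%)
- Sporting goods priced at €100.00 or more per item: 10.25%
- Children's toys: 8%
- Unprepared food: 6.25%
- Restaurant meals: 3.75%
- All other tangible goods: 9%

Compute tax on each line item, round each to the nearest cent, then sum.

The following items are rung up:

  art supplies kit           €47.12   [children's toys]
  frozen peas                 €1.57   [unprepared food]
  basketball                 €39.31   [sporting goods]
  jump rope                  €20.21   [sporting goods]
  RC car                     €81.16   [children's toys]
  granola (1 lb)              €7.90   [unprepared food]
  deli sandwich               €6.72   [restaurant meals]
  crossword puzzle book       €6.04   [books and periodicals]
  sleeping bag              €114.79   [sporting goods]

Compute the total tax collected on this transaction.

€22.87

Art supplies kit €47.12: children's toys → 8% → €3.77
Frozen peas €1.57: unprepared food → 6.25% → €0.10
Basketball €39.31: sporting goods, under €100.00 → 0% → €0.00
Jump rope €20.21: sporting goods, under €100.00 → 0% → €0.00
RC car €81.16: children's toys → 8% → €6.49
Granola (1 lb) €7.90: unprepared food → 6.25% → €0.49
Deli sandwich €6.72: restaurant meals → 3.75% → €0.25
Crossword puzzle book €6.04: books and periodicals → 0% → €0.00
Sleeping bag €114.79: sporting goods, €100.00 or more → 10.25% → €11.77
Total tax = €3.77 + €0.10 + €6.49 + €0.49 + €0.25 + €11.77 = €22.87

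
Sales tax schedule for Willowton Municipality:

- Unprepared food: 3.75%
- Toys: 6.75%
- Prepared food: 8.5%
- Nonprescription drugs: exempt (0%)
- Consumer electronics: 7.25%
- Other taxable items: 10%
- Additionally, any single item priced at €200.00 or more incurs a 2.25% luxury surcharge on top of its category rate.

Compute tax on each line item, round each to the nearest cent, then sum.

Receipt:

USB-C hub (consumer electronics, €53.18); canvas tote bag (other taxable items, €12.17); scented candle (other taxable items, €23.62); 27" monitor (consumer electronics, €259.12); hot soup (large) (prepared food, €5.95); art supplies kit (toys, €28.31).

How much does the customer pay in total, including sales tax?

€416.83

USB-C hub €53.18: consumer electronics → 7.25% → €3.86
Canvas tote bag €12.17: other taxable items → 10% → €1.22
Scented candle €23.62: other taxable items → 10% → €2.36
27" monitor €259.12: consumer electronics → 7.25% + 2.25% surcharge = 9.5% → €24.62
Hot soup (large) €5.95: prepared food → 8.5% → €0.51
Art supplies kit €28.31: toys → 6.75% → €1.91
Subtotal = €382.35; tax = €34.48; total due = €416.83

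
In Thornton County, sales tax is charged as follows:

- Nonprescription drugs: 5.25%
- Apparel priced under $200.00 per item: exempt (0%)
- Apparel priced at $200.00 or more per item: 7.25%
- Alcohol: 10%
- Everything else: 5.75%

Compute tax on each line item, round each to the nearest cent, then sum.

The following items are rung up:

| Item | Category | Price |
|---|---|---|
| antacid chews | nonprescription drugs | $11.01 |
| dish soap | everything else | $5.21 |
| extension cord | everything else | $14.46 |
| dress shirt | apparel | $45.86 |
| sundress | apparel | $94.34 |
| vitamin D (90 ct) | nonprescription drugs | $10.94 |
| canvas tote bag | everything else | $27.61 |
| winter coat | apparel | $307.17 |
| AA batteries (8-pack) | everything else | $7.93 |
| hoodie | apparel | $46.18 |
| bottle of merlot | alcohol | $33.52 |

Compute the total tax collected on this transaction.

$29.95

Antacid chews $11.01: nonprescription drugs → 5.25% → $0.58
Dish soap $5.21: everything else → 5.75% → $0.30
Extension cord $14.46: everything else → 5.75% → $0.83
Dress shirt $45.86: apparel, under $200.00 → 0% → $0.00
Sundress $94.34: apparel, under $200.00 → 0% → $0.00
Vitamin D (90 ct) $10.94: nonprescription drugs → 5.25% → $0.57
Canvas tote bag $27.61: everything else → 5.75% → $1.59
Winter coat $307.17: apparel, $200.00 or more → 7.25% → $22.27
AA batteries (8-pack) $7.93: everything else → 5.75% → $0.46
Hoodie $46.18: apparel, under $200.00 → 0% → $0.00
Bottle of merlot $33.52: alcohol → 10% → $3.35
Total tax = $0.58 + $0.30 + $0.83 + $0.57 + $1.59 + $22.27 + $0.46 + $3.35 = $29.95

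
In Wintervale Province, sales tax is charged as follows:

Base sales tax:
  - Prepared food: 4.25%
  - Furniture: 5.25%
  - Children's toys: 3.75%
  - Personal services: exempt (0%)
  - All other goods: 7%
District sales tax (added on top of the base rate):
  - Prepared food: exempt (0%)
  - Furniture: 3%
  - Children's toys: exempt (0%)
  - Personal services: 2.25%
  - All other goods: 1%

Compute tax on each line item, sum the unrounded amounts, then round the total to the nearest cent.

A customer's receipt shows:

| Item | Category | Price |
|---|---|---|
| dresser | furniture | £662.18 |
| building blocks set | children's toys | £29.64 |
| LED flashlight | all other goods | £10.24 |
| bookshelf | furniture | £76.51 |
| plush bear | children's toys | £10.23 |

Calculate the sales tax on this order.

Dresser £662.18: furniture → 5.25% + 3% district = 8.25% → £54.62985
Building blocks set £29.64: children's toys → 3.75% + 0% district = 3.75% → £1.1115
LED flashlight £10.24: all other goods → 7% + 1% district = 8% → £0.8192
Bookshelf £76.51: furniture → 5.25% + 3% district = 8.25% → £6.312075
Plush bear £10.23: children's toys → 3.75% + 0% district = 3.75% → £0.383625
Unrounded tax sum = £63.25625 → £63.26

£63.26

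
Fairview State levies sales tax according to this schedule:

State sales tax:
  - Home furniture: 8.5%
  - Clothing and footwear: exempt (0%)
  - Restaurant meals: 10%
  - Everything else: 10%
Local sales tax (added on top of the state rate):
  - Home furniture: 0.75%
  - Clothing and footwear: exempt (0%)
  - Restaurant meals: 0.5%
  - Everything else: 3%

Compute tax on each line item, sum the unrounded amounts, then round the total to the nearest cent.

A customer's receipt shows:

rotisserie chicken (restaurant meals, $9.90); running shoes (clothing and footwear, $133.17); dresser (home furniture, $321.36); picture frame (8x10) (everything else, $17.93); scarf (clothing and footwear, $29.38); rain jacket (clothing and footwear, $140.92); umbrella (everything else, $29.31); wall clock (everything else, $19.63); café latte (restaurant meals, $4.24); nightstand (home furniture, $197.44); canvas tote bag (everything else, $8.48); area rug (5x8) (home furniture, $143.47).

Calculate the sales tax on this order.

Rotisserie chicken $9.90: restaurant meals → 10% + 0.5% local = 10.5% → $1.0395
Running shoes $133.17: clothing and footwear → 0% + 0% local = 0% → $0.00
Dresser $321.36: home furniture → 8.5% + 0.75% local = 9.25% → $29.7258
Picture frame (8x10) $17.93: everything else → 10% + 3% local = 13% → $2.3309
Scarf $29.38: clothing and footwear → 0% + 0% local = 0% → $0.00
Rain jacket $140.92: clothing and footwear → 0% + 0% local = 0% → $0.00
Umbrella $29.31: everything else → 10% + 3% local = 13% → $3.8103
Wall clock $19.63: everything else → 10% + 3% local = 13% → $2.5519
Café latte $4.24: restaurant meals → 10% + 0.5% local = 10.5% → $0.4452
Nightstand $197.44: home furniture → 8.5% + 0.75% local = 9.25% → $18.2632
Canvas tote bag $8.48: everything else → 10% + 3% local = 13% → $1.1024
Area rug (5x8) $143.47: home furniture → 8.5% + 0.75% local = 9.25% → $13.270975
Unrounded tax sum = $72.540175 → $72.54

$72.54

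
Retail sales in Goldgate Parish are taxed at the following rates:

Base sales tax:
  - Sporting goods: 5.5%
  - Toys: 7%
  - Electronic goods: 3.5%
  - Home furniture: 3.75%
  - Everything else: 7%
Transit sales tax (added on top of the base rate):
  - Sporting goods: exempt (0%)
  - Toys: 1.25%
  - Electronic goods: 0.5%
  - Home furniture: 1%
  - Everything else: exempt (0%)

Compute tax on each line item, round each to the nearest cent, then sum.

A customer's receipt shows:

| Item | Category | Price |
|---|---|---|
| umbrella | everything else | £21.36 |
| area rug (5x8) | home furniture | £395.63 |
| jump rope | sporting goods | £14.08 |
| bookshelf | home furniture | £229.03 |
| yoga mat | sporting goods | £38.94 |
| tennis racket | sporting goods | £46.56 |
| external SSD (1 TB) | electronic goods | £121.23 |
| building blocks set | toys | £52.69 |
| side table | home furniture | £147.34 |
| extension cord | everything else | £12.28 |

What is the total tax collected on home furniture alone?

£36.67

Area rug (5x8) £395.63: home furniture → 3.75% + 1% transit = 4.75% → £18.79
Bookshelf £229.03: home furniture → 3.75% + 1% transit = 4.75% → £10.88
Side table £147.34: home furniture → 3.75% + 1% transit = 4.75% → £7.00
Tax on home furniture = £18.79 + £10.88 + £7.00 = £36.67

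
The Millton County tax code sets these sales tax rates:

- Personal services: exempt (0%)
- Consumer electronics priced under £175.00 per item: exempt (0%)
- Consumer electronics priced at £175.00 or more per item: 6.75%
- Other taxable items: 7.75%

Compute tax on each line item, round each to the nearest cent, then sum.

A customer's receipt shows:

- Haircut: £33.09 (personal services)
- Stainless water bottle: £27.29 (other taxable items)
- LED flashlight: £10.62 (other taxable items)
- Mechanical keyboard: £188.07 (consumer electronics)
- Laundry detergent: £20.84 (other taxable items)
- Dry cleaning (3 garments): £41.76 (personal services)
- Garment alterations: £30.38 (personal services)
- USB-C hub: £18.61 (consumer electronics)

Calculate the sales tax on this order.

£17.24

Haircut £33.09: personal services → 0% → £0.00
Stainless water bottle £27.29: other taxable items → 7.75% → £2.11
LED flashlight £10.62: other taxable items → 7.75% → £0.82
Mechanical keyboard £188.07: consumer electronics, £175.00 or more → 6.75% → £12.69
Laundry detergent £20.84: other taxable items → 7.75% → £1.62
Dry cleaning (3 garments) £41.76: personal services → 0% → £0.00
Garment alterations £30.38: personal services → 0% → £0.00
USB-C hub £18.61: consumer electronics, under £175.00 → 0% → £0.00
Total tax = £2.11 + £0.82 + £12.69 + £1.62 = £17.24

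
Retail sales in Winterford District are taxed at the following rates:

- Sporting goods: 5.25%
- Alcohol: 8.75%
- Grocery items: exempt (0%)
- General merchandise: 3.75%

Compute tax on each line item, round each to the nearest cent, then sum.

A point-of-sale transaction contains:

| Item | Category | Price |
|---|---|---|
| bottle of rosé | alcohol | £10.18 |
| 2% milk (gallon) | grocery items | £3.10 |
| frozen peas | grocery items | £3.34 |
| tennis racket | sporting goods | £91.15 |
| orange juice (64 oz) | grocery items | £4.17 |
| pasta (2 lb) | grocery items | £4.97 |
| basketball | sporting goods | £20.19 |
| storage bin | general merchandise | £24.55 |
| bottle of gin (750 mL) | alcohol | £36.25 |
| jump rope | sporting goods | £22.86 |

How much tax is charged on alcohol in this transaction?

£4.06

Bottle of rosé £10.18: alcohol → 8.75% → £0.89
Bottle of gin (750 mL) £36.25: alcohol → 8.75% → £3.17
Tax on alcohol = £0.89 + £3.17 = £4.06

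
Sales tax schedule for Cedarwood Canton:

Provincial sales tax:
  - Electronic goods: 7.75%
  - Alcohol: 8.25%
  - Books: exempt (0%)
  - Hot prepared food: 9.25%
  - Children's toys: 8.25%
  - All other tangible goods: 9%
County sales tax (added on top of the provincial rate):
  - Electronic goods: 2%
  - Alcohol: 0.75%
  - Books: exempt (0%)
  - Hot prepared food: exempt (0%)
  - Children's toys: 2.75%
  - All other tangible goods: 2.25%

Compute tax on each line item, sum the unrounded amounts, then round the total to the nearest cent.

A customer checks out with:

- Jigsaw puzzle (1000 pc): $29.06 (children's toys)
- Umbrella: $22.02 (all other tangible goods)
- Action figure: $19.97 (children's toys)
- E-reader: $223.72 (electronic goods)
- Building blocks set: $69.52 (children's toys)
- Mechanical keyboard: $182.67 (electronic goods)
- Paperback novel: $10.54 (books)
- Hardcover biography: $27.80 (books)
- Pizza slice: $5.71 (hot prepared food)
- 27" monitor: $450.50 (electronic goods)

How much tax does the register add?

$99.59

Jigsaw puzzle (1000 pc) $29.06: children's toys → 8.25% + 2.75% county = 11% → $3.1966
Umbrella $22.02: all other tangible goods → 9% + 2.25% county = 11.25% → $2.47725
Action figure $19.97: children's toys → 8.25% + 2.75% county = 11% → $2.1967
E-reader $223.72: electronic goods → 7.75% + 2% county = 9.75% → $21.8127
Building blocks set $69.52: children's toys → 8.25% + 2.75% county = 11% → $7.6472
Mechanical keyboard $182.67: electronic goods → 7.75% + 2% county = 9.75% → $17.810325
Paperback novel $10.54: books → 0% + 0% county = 0% → $0.00
Hardcover biography $27.80: books → 0% + 0% county = 0% → $0.00
Pizza slice $5.71: hot prepared food → 9.25% + 0% county = 9.25% → $0.528175
27" monitor $450.50: electronic goods → 7.75% + 2% county = 9.75% → $43.92375
Unrounded tax sum = $99.5927 → $99.59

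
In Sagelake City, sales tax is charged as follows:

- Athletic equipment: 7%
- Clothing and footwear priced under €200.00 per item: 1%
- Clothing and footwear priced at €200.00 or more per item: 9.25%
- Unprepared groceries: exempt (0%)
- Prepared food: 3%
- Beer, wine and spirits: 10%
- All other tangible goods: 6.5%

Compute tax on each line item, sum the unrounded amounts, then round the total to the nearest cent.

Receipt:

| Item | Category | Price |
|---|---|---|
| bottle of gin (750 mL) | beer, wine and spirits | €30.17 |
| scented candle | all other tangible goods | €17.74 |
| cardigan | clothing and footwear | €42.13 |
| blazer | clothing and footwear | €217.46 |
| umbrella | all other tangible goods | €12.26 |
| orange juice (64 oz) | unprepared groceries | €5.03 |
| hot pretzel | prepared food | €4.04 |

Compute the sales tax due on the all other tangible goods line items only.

€1.95

Scented candle €17.74: all other tangible goods → 6.5% → €1.1531
Umbrella €12.26: all other tangible goods → 6.5% → €0.7969
Tax on all other tangible goods: unrounded sum = €1.95 → €1.95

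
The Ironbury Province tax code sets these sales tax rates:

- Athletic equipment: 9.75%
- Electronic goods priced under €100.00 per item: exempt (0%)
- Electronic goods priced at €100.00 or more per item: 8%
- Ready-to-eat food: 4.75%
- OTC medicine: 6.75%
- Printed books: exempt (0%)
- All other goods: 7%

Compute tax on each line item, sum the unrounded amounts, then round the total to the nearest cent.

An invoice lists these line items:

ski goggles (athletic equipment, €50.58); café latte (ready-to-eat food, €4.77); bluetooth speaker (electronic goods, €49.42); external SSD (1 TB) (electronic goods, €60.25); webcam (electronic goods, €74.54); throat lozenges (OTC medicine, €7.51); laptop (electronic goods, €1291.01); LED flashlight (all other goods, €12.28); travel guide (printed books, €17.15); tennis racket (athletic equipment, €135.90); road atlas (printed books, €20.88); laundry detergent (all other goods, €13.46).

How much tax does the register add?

€124.00

Ski goggles €50.58: athletic equipment → 9.75% → €4.93155
Café latte €4.77: ready-to-eat food → 4.75% → €0.226575
Bluetooth speaker €49.42: electronic goods, under €100.00 → 0% → €0.00
External SSD (1 TB) €60.25: electronic goods, under €100.00 → 0% → €0.00
Webcam €74.54: electronic goods, under €100.00 → 0% → €0.00
Throat lozenges €7.51: OTC medicine → 6.75% → €0.506925
Laptop €1291.01: electronic goods, €100.00 or more → 8% → €103.2808
LED flashlight €12.28: all other goods → 7% → €0.8596
Travel guide €17.15: printed books → 0% → €0.00
Tennis racket €135.90: athletic equipment → 9.75% → €13.25025
Road atlas €20.88: printed books → 0% → €0.00
Laundry detergent €13.46: all other goods → 7% → €0.9422
Unrounded tax sum = €123.9979 → €124.00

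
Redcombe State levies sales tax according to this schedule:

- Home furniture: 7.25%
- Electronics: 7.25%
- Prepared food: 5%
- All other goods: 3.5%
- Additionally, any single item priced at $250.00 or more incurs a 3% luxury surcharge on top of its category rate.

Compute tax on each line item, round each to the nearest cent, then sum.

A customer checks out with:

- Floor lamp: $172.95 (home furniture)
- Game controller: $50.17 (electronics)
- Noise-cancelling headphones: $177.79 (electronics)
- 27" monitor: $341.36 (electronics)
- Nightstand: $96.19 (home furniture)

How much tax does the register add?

$71.03

Floor lamp $172.95: home furniture → 7.25% → $12.54
Game controller $50.17: electronics → 7.25% → $3.64
Noise-cancelling headphones $177.79: electronics → 7.25% → $12.89
27" monitor $341.36: electronics → 7.25% + 3% surcharge = 10.25% → $34.99
Nightstand $96.19: home furniture → 7.25% → $6.97
Total tax = $12.54 + $3.64 + $12.89 + $34.99 + $6.97 = $71.03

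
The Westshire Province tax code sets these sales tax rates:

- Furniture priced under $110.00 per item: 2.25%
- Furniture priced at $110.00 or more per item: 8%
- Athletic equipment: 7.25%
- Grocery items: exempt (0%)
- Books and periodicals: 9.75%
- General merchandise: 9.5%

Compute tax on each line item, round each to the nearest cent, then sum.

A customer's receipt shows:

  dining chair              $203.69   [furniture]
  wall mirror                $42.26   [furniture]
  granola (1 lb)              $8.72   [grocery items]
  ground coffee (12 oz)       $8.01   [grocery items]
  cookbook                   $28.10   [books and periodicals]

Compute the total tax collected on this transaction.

$19.99

Dining chair $203.69: furniture, $110.00 or more → 8% → $16.30
Wall mirror $42.26: furniture, under $110.00 → 2.25% → $0.95
Granola (1 lb) $8.72: grocery items → 0% → $0.00
Ground coffee (12 oz) $8.01: grocery items → 0% → $0.00
Cookbook $28.10: books and periodicals → 9.75% → $2.74
Total tax = $16.30 + $0.95 + $2.74 = $19.99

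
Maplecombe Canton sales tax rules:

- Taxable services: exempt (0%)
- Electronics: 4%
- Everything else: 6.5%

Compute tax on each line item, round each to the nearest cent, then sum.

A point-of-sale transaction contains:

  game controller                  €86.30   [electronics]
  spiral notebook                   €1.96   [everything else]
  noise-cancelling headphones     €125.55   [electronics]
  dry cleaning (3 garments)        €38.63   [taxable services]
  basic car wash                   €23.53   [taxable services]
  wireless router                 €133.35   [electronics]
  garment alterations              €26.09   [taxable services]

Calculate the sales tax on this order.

€13.93

Game controller €86.30: electronics → 4% → €3.45
Spiral notebook €1.96: everything else → 6.5% → €0.13
Noise-cancelling headphones €125.55: electronics → 4% → €5.02
Dry cleaning (3 garments) €38.63: taxable services → 0% → €0.00
Basic car wash €23.53: taxable services → 0% → €0.00
Wireless router €133.35: electronics → 4% → €5.33
Garment alterations €26.09: taxable services → 0% → €0.00
Total tax = €3.45 + €0.13 + €5.02 + €5.33 = €13.93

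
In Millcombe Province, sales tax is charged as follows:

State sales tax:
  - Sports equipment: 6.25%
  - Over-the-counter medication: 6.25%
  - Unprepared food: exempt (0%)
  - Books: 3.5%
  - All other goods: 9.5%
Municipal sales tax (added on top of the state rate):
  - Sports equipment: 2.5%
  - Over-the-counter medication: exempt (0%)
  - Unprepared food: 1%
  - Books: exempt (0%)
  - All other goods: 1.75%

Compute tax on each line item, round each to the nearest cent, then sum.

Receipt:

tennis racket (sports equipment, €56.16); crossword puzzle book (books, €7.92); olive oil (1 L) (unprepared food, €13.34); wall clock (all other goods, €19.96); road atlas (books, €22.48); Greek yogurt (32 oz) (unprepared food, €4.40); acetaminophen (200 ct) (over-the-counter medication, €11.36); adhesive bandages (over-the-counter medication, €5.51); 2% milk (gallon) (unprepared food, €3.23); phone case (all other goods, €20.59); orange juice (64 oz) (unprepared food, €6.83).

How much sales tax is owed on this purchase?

Tennis racket €56.16: sports equipment → 6.25% + 2.5% municipal = 8.75% → €4.91
Crossword puzzle book €7.92: books → 3.5% + 0% municipal = 3.5% → €0.28
Olive oil (1 L) €13.34: unprepared food → 0% + 1% municipal = 1% → €0.13
Wall clock €19.96: all other goods → 9.5% + 1.75% municipal = 11.25% → €2.25
Road atlas €22.48: books → 3.5% + 0% municipal = 3.5% → €0.79
Greek yogurt (32 oz) €4.40: unprepared food → 0% + 1% municipal = 1% → €0.04
Acetaminophen (200 ct) €11.36: over-the-counter medication → 6.25% + 0% municipal = 6.25% → €0.71
Adhesive bandages €5.51: over-the-counter medication → 6.25% + 0% municipal = 6.25% → €0.34
2% milk (gallon) €3.23: unprepared food → 0% + 1% municipal = 1% → €0.03
Phone case €20.59: all other goods → 9.5% + 1.75% municipal = 11.25% → €2.32
Orange juice (64 oz) €6.83: unprepared food → 0% + 1% municipal = 1% → €0.07
Total tax = €4.91 + €0.28 + €0.13 + €2.25 + €0.79 + €0.04 + €0.71 + €0.34 + €0.03 + €2.32 + €0.07 = €11.87

€11.87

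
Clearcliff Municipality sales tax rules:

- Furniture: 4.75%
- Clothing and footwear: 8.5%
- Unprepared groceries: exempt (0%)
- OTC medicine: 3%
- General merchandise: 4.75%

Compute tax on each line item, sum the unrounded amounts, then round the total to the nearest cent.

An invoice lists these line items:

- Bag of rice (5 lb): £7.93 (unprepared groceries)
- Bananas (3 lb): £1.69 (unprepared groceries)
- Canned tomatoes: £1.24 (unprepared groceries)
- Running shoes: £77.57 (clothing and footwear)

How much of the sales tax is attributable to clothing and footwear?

£6.59

Running shoes £77.57: clothing and footwear → 8.5% → £6.59345
Tax on clothing and footwear: unrounded sum = £6.59345 → £6.59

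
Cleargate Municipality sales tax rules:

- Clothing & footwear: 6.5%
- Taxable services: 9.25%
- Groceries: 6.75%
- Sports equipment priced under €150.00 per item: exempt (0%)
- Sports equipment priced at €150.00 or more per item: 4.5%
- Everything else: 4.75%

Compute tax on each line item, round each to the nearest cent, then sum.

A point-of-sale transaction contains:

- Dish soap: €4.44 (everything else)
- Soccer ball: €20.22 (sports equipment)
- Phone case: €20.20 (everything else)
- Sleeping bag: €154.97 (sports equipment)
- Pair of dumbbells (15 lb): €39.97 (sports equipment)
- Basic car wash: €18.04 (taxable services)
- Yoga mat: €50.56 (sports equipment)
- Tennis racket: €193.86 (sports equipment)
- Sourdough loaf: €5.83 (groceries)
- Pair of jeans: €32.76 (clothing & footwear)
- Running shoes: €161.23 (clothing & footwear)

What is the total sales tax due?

€31.53

Dish soap €4.44: everything else → 4.75% → €0.21
Soccer ball €20.22: sports equipment, under €150.00 → 0% → €0.00
Phone case €20.20: everything else → 4.75% → €0.96
Sleeping bag €154.97: sports equipment, €150.00 or more → 4.5% → €6.97
Pair of dumbbells (15 lb) €39.97: sports equipment, under €150.00 → 0% → €0.00
Basic car wash €18.04: taxable services → 9.25% → €1.67
Yoga mat €50.56: sports equipment, under €150.00 → 0% → €0.00
Tennis racket €193.86: sports equipment, €150.00 or more → 4.5% → €8.72
Sourdough loaf €5.83: groceries → 6.75% → €0.39
Pair of jeans €32.76: clothing & footwear → 6.5% → €2.13
Running shoes €161.23: clothing & footwear → 6.5% → €10.48
Total tax = €0.21 + €0.96 + €6.97 + €1.67 + €8.72 + €0.39 + €2.13 + €10.48 = €31.53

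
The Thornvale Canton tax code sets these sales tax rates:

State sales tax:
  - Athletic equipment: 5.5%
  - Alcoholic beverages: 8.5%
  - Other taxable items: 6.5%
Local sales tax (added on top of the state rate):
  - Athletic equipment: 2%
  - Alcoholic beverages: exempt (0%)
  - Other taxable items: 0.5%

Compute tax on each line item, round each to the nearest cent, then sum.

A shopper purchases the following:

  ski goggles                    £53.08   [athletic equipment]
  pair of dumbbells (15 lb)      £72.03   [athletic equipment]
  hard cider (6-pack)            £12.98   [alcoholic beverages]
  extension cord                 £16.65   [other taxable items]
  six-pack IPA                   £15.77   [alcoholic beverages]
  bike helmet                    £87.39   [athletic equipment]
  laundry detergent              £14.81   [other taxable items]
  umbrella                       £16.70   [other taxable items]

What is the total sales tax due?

Ski goggles £53.08: athletic equipment → 5.5% + 2% local = 7.5% → £3.98
Pair of dumbbells (15 lb) £72.03: athletic equipment → 5.5% + 2% local = 7.5% → £5.40
Hard cider (6-pack) £12.98: alcoholic beverages → 8.5% + 0% local = 8.5% → £1.10
Extension cord £16.65: other taxable items → 6.5% + 0.5% local = 7% → £1.17
Six-pack IPA £15.77: alcoholic beverages → 8.5% + 0% local = 8.5% → £1.34
Bike helmet £87.39: athletic equipment → 5.5% + 2% local = 7.5% → £6.55
Laundry detergent £14.81: other taxable items → 6.5% + 0.5% local = 7% → £1.04
Umbrella £16.70: other taxable items → 6.5% + 0.5% local = 7% → £1.17
Total tax = £3.98 + £5.40 + £1.10 + £1.17 + £1.34 + £6.55 + £1.04 + £1.17 = £21.75

£21.75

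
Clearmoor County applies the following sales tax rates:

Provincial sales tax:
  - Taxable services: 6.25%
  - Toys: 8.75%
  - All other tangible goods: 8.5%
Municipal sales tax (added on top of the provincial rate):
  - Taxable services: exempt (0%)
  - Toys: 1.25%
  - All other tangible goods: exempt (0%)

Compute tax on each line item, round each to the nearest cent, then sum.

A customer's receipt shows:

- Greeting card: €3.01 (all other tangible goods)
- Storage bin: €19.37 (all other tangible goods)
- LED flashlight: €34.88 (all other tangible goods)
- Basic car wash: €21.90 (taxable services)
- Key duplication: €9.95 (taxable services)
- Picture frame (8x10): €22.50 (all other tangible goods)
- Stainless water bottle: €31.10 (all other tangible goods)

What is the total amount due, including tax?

€154.12

Greeting card €3.01: all other tangible goods → 8.5% + 0% municipal = 8.5% → €0.26
Storage bin €19.37: all other tangible goods → 8.5% + 0% municipal = 8.5% → €1.65
LED flashlight €34.88: all other tangible goods → 8.5% + 0% municipal = 8.5% → €2.96
Basic car wash €21.90: taxable services → 6.25% + 0% municipal = 6.25% → €1.37
Key duplication €9.95: taxable services → 6.25% + 0% municipal = 6.25% → €0.62
Picture frame (8x10) €22.50: all other tangible goods → 8.5% + 0% municipal = 8.5% → €1.91
Stainless water bottle €31.10: all other tangible goods → 8.5% + 0% municipal = 8.5% → €2.64
Subtotal = €142.71; tax = €11.41; total due = €154.12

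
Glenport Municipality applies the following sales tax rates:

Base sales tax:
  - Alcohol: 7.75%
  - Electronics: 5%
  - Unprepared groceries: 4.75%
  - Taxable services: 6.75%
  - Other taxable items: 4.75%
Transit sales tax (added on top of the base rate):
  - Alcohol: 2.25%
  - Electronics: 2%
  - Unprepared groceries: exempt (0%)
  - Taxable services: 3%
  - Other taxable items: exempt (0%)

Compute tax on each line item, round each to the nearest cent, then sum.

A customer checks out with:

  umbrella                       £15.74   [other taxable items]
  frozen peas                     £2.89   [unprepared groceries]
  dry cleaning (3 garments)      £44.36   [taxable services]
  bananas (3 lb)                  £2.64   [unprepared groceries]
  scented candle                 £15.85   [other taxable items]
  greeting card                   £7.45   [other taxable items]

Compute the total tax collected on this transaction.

Umbrella £15.74: other taxable items → 4.75% + 0% transit = 4.75% → £0.75
Frozen peas £2.89: unprepared groceries → 4.75% + 0% transit = 4.75% → £0.14
Dry cleaning (3 garments) £44.36: taxable services → 6.75% + 3% transit = 9.75% → £4.33
Bananas (3 lb) £2.64: unprepared groceries → 4.75% + 0% transit = 4.75% → £0.13
Scented candle £15.85: other taxable items → 4.75% + 0% transit = 4.75% → £0.75
Greeting card £7.45: other taxable items → 4.75% + 0% transit = 4.75% → £0.35
Total tax = £0.75 + £0.14 + £4.33 + £0.13 + £0.75 + £0.35 = £6.45

£6.45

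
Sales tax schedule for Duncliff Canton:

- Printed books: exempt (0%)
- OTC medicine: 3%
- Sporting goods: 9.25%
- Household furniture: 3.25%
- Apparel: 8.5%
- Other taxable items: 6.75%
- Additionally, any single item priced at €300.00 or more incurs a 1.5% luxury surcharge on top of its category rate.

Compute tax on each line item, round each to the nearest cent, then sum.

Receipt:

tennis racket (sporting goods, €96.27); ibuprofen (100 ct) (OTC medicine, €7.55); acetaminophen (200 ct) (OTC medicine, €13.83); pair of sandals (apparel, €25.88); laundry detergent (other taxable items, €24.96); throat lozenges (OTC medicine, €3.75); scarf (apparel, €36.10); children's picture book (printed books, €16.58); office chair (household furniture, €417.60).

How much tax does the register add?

Tennis racket €96.27: sporting goods → 9.25% → €8.90
Ibuprofen (100 ct) €7.55: OTC medicine → 3% → €0.23
Acetaminophen (200 ct) €13.83: OTC medicine → 3% → €0.41
Pair of sandals €25.88: apparel → 8.5% → €2.20
Laundry detergent €24.96: other taxable items → 6.75% → €1.68
Throat lozenges €3.75: OTC medicine → 3% → €0.11
Scarf €36.10: apparel → 8.5% → €3.07
Children's picture book €16.58: printed books → 0% → €0.00
Office chair €417.60: household furniture → 3.25% + 1.5% surcharge = 4.75% → €19.84
Total tax = €8.90 + €0.23 + €0.41 + €2.20 + €1.68 + €0.11 + €3.07 + €19.84 = €36.44

€36.44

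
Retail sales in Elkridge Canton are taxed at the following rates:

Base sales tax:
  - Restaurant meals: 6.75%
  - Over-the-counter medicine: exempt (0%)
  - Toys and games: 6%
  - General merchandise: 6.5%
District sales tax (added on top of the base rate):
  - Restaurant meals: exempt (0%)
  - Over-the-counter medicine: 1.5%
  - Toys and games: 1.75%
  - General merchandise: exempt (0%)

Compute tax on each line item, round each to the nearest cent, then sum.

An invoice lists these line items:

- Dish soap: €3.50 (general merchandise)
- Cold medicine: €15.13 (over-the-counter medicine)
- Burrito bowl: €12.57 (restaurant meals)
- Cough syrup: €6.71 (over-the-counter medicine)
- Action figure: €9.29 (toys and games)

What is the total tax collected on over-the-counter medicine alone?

Cold medicine €15.13: over-the-counter medicine → 0% + 1.5% district = 1.5% → €0.23
Cough syrup €6.71: over-the-counter medicine → 0% + 1.5% district = 1.5% → €0.10
Tax on over-the-counter medicine = €0.23 + €0.10 = €0.33

€0.33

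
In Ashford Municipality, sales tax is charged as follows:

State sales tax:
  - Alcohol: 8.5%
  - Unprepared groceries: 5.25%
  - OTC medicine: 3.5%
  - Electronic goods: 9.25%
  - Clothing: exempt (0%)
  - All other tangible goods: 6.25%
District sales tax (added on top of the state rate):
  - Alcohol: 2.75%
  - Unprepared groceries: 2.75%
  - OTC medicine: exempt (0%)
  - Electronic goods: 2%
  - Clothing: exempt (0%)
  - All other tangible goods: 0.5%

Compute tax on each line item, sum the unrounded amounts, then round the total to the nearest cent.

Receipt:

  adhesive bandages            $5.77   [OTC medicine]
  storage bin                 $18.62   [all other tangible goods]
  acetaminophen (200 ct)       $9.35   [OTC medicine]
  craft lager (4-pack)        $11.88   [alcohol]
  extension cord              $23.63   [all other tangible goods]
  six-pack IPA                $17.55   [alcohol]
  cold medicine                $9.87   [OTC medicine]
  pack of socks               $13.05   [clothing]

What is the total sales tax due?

$7.04

Adhesive bandages $5.77: OTC medicine → 3.5% + 0% district = 3.5% → $0.20195
Storage bin $18.62: all other tangible goods → 6.25% + 0.5% district = 6.75% → $1.25685
Acetaminophen (200 ct) $9.35: OTC medicine → 3.5% + 0% district = 3.5% → $0.32725
Craft lager (4-pack) $11.88: alcohol → 8.5% + 2.75% district = 11.25% → $1.3365
Extension cord $23.63: all other tangible goods → 6.25% + 0.5% district = 6.75% → $1.595025
Six-pack IPA $17.55: alcohol → 8.5% + 2.75% district = 11.25% → $1.974375
Cold medicine $9.87: OTC medicine → 3.5% + 0% district = 3.5% → $0.34545
Pack of socks $13.05: clothing → 0% + 0% district = 0% → $0.00
Unrounded tax sum = $7.0374 → $7.04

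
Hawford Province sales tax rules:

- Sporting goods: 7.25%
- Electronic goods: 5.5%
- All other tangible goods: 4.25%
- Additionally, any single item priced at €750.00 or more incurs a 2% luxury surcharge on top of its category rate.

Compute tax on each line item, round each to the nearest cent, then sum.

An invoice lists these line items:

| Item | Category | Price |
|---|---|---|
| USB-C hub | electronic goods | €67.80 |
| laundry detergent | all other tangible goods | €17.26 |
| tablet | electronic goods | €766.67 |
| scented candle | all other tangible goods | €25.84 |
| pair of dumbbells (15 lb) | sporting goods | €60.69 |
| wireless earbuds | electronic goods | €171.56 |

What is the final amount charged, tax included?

€1186.72

USB-C hub €67.80: electronic goods → 5.5% → €3.73
Laundry detergent €17.26: all other tangible goods → 4.25% → €0.73
Tablet €766.67: electronic goods → 5.5% + 2% surcharge = 7.5% → €57.50
Scented candle €25.84: all other tangible goods → 4.25% → €1.10
Pair of dumbbells (15 lb) €60.69: sporting goods → 7.25% → €4.40
Wireless earbuds €171.56: electronic goods → 5.5% → €9.44
Subtotal = €1109.82; tax = €76.90; total due = €1186.72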